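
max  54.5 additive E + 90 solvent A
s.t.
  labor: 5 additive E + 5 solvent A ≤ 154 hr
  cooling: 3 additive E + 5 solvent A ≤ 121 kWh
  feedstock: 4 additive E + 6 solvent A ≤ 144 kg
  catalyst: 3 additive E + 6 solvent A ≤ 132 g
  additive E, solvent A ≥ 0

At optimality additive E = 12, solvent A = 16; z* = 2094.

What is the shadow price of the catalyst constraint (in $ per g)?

5.5

Binding: feedstock and catalyst. Non-binding: labor (14 unused), cooling (5 unused).
Slack constraints have shadow price 0 (complementary slackness).
From A_Bᵀ y = c: 4·y_feedstock + 3·y_catalyst = 54.5; 6·y_feedstock + 6·y_catalyst = 90.
→ y_feedstock = 9.5 and y_catalyst = 5.5.
Shadow price of catalyst = 5.5.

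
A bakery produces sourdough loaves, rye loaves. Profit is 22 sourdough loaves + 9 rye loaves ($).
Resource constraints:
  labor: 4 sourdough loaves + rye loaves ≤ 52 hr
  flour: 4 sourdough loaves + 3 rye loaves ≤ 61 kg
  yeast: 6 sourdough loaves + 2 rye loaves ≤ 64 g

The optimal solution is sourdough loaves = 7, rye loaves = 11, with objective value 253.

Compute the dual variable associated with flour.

Check each constraint at x*: labor 39/52 (slack 13); flour 61/61 (tight); yeast 64/64 (tight).
Slack constraints have shadow price 0 (complementary slackness).
The binding rows give the dual system: 4·y_flour + 6·y_yeast = 22 and 3·y_flour + 2·y_yeast = 9.
→ y_flour = 1 and y_yeast = 3.
Shadow price of flour = 1.

1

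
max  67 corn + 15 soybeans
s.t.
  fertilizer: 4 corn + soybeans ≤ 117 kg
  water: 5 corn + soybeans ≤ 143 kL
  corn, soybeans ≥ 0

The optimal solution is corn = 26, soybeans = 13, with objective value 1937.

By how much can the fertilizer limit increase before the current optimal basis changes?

Binding constraints: fertilizer, water. The basis is B = [[4,1],[5,1]] with det -1.
Per unit increase in fertilizer, x* moves by d = (-1, 5).
The basis stays optimal until corn reaches 0; allowable increase = 26 kg.

26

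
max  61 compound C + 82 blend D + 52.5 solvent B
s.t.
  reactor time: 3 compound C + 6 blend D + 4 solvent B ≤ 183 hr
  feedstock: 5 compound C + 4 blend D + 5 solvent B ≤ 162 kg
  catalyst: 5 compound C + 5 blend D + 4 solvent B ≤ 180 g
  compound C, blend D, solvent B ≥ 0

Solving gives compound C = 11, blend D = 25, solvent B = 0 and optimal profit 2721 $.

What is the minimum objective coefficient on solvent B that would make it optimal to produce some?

60

Check each constraint at x*: reactor time 183/183 (tight); feedstock 155/162 (slack 7); catalyst 180/180 (tight).
Slack constraints have shadow price 0 (complementary slackness).
From A_Bᵀ y = c: 3·y_reactor time + 5·y_catalyst = 61; 6·y_reactor time + 5·y_catalyst = 82.
→ y_reactor time = 7 and y_catalyst = 8.
solvent B enters the basis when its profit ≥ yᵀa₃ = 7·4 + 8·4 = 60.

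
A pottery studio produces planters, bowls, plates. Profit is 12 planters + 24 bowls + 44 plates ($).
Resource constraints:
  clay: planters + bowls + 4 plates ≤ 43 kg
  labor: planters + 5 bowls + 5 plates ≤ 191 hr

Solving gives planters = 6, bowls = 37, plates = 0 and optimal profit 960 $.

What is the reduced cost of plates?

Check each constraint at x*: clay 43/43 (tight); labor 191/191 (tight).
The binding rows give the dual system: 1·y_clay + 1·y_labor = 12 and 1·y_clay + 5·y_labor = 24.
→ y_clay = 9 and y_labor = 3.
Reduced cost of plates: c₃ − yᵀa₃ = 44 − (9·4 + 3·5) = 44 − 51 = -7.

-7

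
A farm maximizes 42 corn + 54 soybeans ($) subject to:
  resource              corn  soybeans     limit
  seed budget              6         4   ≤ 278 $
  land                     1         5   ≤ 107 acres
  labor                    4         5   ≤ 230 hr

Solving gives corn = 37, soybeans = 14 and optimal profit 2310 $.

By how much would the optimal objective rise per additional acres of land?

At the optimum: seed budget uses 278 of 278 (binding); land uses 107 of 107 (binding); labor uses 218 of 230 (slack = 12).
Since labor is not tight, its dual is 0.
From A_Bᵀ y = c: 6·y_seed budget + 1·y_land = 42; 4·y_seed budget + 5·y_land = 54.
→ y_seed budget = 6 and y_land = 6.
Shadow price of land = 6.

6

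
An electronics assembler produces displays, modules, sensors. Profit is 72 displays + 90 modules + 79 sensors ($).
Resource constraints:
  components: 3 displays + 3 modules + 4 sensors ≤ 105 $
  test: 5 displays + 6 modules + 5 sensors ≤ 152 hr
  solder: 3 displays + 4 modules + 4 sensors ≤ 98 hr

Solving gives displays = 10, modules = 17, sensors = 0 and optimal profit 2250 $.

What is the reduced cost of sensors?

-2

Binding: test and solder. Non-binding: components (24 unused).
Since components is not tight, its dual is 0.
The binding rows give the dual system: 5·y_test + 3·y_solder = 72 and 6·y_test + 4·y_solder = 90.
This yields shadow prices y_test = 9, y_solder = 9.
Reduced cost of sensors: c₃ − yᵀa₃ = 79 − (9·5 + 9·4) = 79 − 81 = -2.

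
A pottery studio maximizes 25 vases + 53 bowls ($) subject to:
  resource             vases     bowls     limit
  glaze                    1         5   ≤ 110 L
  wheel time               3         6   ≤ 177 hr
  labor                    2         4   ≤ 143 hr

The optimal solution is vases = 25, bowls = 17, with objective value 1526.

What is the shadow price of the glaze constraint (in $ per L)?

1

Check each constraint at x*: glaze 110/110 (tight); wheel time 177/177 (tight); labor 118/143 (slack 25).
Slack constraints have shadow price 0 (complementary slackness).
From A_Bᵀ y = c: 1·y_glaze + 3·y_wheel time = 25; 5·y_glaze + 6·y_wheel time = 53.
→ y_glaze = 1 and y_wheel time = 8.
Shadow price of glaze = 1.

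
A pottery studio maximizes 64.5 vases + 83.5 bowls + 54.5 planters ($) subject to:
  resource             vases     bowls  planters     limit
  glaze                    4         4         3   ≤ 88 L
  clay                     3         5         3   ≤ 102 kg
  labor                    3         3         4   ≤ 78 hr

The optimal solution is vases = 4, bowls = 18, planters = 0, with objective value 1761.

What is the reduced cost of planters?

-1

At the optimum: glaze uses 88 of 88 (binding); clay uses 102 of 102 (binding); labor uses 66 of 78 (slack = 12).
Slack constraints have shadow price 0 (complementary slackness).
The binding rows give the dual system: 4·y_glaze + 3·y_clay = 64.5 and 4·y_glaze + 5·y_clay = 83.5.
→ y_glaze = 9 and y_clay = 9.5.
Reduced cost of planters: c₃ − yᵀa₃ = 54.5 − (9·3 + 9.5·3) = 54.5 − 55.5 = -1.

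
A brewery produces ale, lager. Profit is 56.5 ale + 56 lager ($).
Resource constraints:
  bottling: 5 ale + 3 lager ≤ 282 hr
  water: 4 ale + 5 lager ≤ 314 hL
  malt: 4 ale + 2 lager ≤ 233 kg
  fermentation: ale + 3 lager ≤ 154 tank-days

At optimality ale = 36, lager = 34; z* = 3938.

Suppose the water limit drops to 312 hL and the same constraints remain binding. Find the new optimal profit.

Binding: bottling and water. Non-binding: malt (21 unused), fermentation (16 unused).
Slack constraints have shadow price 0 (complementary slackness).
Dual feasibility on the basic columns requires 5·y_bottling + 4·y_water = 56.5, 3·y_bottling + 5·y_water = 56.
This yields shadow prices y_bottling = 4.5, y_water = 8.5.
Δz = y_water·Δb = 8.5 × (-2) = -17, so new z* = 3938 − 17 = 3921.

3921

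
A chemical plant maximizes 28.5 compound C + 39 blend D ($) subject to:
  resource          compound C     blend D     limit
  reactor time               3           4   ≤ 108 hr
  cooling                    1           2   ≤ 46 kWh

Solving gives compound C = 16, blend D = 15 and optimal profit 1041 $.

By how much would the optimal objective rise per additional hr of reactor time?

9

Check each constraint at x*: reactor time 108/108 (tight); cooling 46/46 (tight).
From A_Bᵀ y = c: 3·y_reactor time + 1·y_cooling = 28.5; 4·y_reactor time + 2·y_cooling = 39.
→ y_reactor time = 9 and y_cooling = 1.5.
Shadow price of reactor time = 9.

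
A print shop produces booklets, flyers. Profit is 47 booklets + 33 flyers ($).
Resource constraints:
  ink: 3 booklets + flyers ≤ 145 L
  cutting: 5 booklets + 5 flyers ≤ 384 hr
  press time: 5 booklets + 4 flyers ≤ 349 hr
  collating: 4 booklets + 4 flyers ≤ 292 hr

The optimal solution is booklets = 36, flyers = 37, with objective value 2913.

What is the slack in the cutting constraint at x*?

cutting used = 5·36 + 5·37 = 365; slack = 384 − 365 = 19.

19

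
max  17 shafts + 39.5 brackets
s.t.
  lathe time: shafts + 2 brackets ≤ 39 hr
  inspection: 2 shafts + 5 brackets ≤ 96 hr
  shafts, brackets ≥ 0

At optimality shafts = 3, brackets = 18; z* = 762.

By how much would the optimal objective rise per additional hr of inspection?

5.5

Both lathe time and inspection are binding at x*.
Dual feasibility on the basic columns requires 1·y_lathe time + 2·y_inspection = 17, 2·y_lathe time + 5·y_inspection = 39.5.
Solving: y_lathe time = 6, y_inspection = 5.5.
Shadow price of inspection = 5.5.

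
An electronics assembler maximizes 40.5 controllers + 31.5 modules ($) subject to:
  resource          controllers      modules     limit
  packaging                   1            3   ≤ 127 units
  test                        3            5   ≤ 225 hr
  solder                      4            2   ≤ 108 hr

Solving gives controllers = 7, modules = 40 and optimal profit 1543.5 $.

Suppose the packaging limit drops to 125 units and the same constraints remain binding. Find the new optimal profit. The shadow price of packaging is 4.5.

1534.5

Δb = -2, so new z* = 1543.5 + (4.5)·(-2) = 1543.5 − 9 = 1534.5.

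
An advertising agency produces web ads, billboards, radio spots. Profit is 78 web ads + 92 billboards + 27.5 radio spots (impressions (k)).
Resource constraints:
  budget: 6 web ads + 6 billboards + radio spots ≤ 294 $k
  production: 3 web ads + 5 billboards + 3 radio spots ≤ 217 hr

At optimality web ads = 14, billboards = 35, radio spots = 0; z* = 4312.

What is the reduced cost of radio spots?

At the optimum: budget uses 294 of 294 (binding); production uses 217 of 217 (binding).
Dual feasibility on the basic columns requires 6·y_budget + 3·y_production = 78, 6·y_budget + 5·y_production = 92.
Solving: y_budget = 9.5, y_production = 7.
Reduced cost of radio spots: c₃ − yᵀa₃ = 27.5 − (9.5·1 + 7·3) = 27.5 − 30.5 = -3.

-3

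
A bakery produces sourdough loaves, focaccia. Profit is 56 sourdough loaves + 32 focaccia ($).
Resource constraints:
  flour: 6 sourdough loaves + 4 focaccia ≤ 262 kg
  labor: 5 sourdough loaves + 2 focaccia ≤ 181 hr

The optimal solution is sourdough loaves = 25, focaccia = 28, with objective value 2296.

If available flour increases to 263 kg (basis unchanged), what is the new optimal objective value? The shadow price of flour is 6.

Δb = 1, so new z* = 2296 + (6)·(1) = 2296 + 6 = 2302.

2302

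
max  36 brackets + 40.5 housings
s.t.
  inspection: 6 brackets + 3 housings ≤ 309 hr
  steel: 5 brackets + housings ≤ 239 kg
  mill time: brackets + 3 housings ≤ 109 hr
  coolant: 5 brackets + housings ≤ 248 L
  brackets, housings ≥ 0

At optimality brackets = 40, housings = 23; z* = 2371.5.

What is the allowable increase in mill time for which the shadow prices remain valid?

Binding constraints: inspection, mill time. The basis is B = [[6,3],[1,3]] with det 15.
Per unit increase in mill time, x* moves by d = (-0.2, 0.4).
The basis stays optimal until brackets reaches 0; allowable increase = 200 hr.

200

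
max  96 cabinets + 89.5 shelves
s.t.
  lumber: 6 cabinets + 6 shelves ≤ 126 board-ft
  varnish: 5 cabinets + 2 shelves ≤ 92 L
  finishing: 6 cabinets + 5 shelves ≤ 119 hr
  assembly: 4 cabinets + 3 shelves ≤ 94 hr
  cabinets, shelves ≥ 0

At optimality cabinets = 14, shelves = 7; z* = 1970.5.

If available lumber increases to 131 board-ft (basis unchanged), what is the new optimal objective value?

Binding: lumber and finishing. Non-binding: varnish (8 unused), assembly (17 unused).
By complementary slackness, y = 0 for the non-binding constraints.
Dual feasibility on the basic columns requires 6·y_lumber + 6·y_finishing = 96, 6·y_lumber + 5·y_finishing = 89.5.
→ y_lumber = 9.5 and y_finishing = 6.5.
Δz = y_lumber·Δb = 9.5 × (5) = 47.5, so new z* = 1970.5 + 47.5 = 2018.

2018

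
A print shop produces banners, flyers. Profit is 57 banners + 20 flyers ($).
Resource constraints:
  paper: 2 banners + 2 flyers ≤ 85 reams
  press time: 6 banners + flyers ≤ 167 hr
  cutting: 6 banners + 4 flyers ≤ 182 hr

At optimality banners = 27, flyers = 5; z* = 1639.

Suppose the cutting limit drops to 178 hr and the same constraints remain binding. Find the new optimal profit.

1625

At the optimum: paper uses 64 of 85 (slack = 21); press time uses 167 of 167 (binding); cutting uses 182 of 182 (binding).
By complementary slackness, y = 0 for the non-binding constraint.
Dual feasibility on the basic columns requires 6·y_press time + 6·y_cutting = 57, 1·y_press time + 4·y_cutting = 20.
→ y_press time = 6 and y_cutting = 3.5.
Δz = y_cutting·Δb = 3.5 × (-4) = -14, so new z* = 1639 − 14 = 1625.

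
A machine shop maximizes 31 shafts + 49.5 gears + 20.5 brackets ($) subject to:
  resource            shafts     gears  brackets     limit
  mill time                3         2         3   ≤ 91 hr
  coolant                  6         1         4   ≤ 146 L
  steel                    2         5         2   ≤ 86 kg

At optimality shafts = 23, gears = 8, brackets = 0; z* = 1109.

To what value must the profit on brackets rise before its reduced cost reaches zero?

27

Binding: coolant and steel. Non-binding: mill time (6 unused).
By complementary slackness, y = 0 for the non-binding constraint.
From A_Bᵀ y = c: 6·y_coolant + 2·y_steel = 31; 1·y_coolant + 5·y_steel = 49.5.
Solving: y_coolant = 2, y_steel = 9.5.
brackets enters the basis when its profit ≥ yᵀa₃ = 2·4 + 9.5·2 = 27.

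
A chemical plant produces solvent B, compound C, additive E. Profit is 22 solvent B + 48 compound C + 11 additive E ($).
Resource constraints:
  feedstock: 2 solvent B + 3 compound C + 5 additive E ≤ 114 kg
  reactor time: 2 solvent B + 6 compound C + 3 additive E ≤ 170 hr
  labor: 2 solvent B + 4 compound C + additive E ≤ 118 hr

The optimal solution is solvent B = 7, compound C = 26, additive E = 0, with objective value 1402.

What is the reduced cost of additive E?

At the optimum: feedstock uses 92 of 114 (slack = 22); reactor time uses 170 of 170 (binding); labor uses 118 of 118 (binding).
Slack constraints have shadow price 0 (complementary slackness).
The binding rows give the dual system: 2·y_reactor time + 2·y_labor = 22 and 6·y_reactor time + 4·y_labor = 48.
Solving: y_reactor time = 2, y_labor = 9.
Reduced cost of additive E: c₃ − yᵀa₃ = 11 − (2·3 + 9·1) = 11 − 15 = -4.

-4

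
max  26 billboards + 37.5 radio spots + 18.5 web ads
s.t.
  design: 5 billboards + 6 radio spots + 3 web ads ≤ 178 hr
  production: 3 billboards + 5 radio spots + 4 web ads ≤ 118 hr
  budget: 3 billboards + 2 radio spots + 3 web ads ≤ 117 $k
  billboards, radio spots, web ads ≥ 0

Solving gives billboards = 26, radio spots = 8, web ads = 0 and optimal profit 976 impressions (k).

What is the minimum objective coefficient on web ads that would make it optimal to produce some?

25.5

Binding: design and production. Non-binding: budget (23 unused).
By complementary slackness, y = 0 for the non-binding constraint.
From A_Bᵀ y = c: 5·y_design + 3·y_production = 26; 6·y_design + 5·y_production = 37.5.
→ y_design = 2.5 and y_production = 4.5.
web ads enters the basis when its profit ≥ yᵀa₃ = 2.5·3 + 4.5·4 = 25.5.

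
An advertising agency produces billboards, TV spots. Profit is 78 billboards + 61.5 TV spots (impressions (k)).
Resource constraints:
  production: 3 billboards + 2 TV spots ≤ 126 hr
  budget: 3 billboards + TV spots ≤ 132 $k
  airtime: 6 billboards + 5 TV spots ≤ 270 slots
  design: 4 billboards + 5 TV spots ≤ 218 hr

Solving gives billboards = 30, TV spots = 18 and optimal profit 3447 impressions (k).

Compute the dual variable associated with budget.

Binding: production and airtime. Non-binding: budget (24 unused), design (8 unused).
By complementary slackness, y = 0 for the non-binding constraints.
From A_Bᵀ y = c: 3·y_production + 6·y_airtime = 78; 2·y_production + 5·y_airtime = 61.5.
→ y_production = 7 and y_airtime = 9.5.
Shadow price of budget = 0.

0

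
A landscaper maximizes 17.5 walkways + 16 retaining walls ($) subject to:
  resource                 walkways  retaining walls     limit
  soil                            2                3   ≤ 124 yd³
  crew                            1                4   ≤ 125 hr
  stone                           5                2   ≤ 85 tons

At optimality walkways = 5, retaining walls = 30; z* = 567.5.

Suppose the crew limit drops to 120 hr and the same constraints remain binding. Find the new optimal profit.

Check each constraint at x*: soil 100/124 (slack 24); crew 125/125 (tight); stone 85/85 (tight).
Since soil is not tight, its dual is 0.
The binding rows give the dual system: 1·y_crew + 5·y_stone = 17.5 and 4·y_crew + 2·y_stone = 16.
→ y_crew = 2.5 and y_stone = 3.
Δz = y_crew·Δb = 2.5 × (-5) = -12.5, so new z* = 567.5 − 12.5 = 555.

555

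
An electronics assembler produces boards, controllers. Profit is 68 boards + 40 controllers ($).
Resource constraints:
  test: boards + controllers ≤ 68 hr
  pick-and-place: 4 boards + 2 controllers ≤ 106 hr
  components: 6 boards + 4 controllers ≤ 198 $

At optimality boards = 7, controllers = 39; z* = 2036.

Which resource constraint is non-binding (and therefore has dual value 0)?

test

test: 46/68 (slack 22)
pick-and-place: 106/106 (binding)
components: 198/198 (binding)
By complementary slackness, a constraint with positive slack has shadow price 0 → test.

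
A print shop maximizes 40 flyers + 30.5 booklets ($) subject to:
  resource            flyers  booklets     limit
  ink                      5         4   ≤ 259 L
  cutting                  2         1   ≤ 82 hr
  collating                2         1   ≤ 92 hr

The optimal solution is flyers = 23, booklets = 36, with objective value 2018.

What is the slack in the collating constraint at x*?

collating used = 2·23 + 1·36 = 82; slack = 92 − 82 = 10.

10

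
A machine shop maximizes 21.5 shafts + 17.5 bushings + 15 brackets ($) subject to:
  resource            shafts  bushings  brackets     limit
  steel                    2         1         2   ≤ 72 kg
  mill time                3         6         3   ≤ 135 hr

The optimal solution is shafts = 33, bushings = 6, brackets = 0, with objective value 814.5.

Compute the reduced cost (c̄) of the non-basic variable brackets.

-6.5

Check each constraint at x*: steel 72/72 (tight); mill time 135/135 (tight).
From A_Bᵀ y = c: 2·y_steel + 3·y_mill time = 21.5; 1·y_steel + 6·y_mill time = 17.5.
This yields shadow prices y_steel = 8.5, y_mill time = 1.5.
Reduced cost of brackets: c₃ − yᵀa₃ = 15 − (8.5·2 + 1.5·3) = 15 − 21.5 = -6.5.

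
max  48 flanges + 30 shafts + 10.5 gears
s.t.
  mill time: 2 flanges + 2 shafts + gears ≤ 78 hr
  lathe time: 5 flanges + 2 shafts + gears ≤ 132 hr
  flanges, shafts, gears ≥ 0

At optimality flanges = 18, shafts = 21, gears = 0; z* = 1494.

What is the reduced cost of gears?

-4.5

At the optimum: mill time uses 78 of 78 (binding); lathe time uses 132 of 132 (binding).
Dual feasibility on the basic columns requires 2·y_mill time + 5·y_lathe time = 48, 2·y_mill time + 2·y_lathe time = 30.
Solving: y_mill time = 9, y_lathe time = 6.
Reduced cost of gears: c₃ − yᵀa₃ = 10.5 − (9·1 + 6·1) = 10.5 − 15 = -4.5.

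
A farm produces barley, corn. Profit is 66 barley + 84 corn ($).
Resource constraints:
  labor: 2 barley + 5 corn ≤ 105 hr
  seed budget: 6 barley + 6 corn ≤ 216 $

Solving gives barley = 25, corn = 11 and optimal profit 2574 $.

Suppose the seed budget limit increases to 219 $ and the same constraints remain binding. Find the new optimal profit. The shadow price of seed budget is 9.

Δb = 3, so new z* = 2574 + (9)·(3) = 2574 + 27 = 2601.

2601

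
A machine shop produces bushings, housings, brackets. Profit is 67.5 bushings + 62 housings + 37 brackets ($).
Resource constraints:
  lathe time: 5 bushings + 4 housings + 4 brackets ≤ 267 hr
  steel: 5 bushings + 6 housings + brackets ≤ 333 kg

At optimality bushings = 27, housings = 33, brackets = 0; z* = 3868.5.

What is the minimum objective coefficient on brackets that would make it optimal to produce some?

42

Both lathe time and steel are binding at x*.
Dual feasibility on the basic columns requires 5·y_lathe time + 5·y_steel = 67.5, 4·y_lathe time + 6·y_steel = 62.
Solving: y_lathe time = 9.5, y_steel = 4.
brackets enters the basis when its profit ≥ yᵀa₃ = 9.5·4 + 4·1 = 42.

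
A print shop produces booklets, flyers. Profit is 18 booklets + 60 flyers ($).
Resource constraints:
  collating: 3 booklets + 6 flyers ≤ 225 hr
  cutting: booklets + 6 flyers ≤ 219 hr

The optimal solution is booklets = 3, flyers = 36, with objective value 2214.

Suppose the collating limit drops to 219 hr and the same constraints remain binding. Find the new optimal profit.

2190

Both collating and cutting are binding at x*.
The binding rows give the dual system: 3·y_collating + 1·y_cutting = 18 and 6·y_collating + 6·y_cutting = 60.
→ y_collating = 4 and y_cutting = 6.
Δz = y_collating·Δb = 4 × (-6) = -24, so new z* = 2214 − 24 = 2190.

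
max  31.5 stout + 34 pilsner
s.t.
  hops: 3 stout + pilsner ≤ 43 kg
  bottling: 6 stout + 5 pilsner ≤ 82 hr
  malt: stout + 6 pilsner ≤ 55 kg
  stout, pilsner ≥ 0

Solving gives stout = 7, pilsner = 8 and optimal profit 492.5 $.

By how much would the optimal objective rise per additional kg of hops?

0

Binding: bottling and malt. Non-binding: hops (14 unused).
Slack constraints have shadow price 0 (complementary slackness).
From A_Bᵀ y = c: 6·y_bottling + 1·y_malt = 31.5; 5·y_bottling + 6·y_malt = 34.
Solving: y_bottling = 5, y_malt = 1.5.
Shadow price of hops = 0.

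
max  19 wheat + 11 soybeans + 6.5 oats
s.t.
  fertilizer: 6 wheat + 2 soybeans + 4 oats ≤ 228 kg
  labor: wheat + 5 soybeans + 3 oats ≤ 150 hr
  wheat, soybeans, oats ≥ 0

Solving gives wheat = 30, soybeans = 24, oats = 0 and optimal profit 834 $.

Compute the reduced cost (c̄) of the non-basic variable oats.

-8.5

Check each constraint at x*: fertilizer 228/228 (tight); labor 150/150 (tight).
Dual feasibility on the basic columns requires 6·y_fertilizer + 1·y_labor = 19, 2·y_fertilizer + 5·y_labor = 11.
Solving: y_fertilizer = 3, y_labor = 1.
Reduced cost of oats: c₃ − yᵀa₃ = 6.5 − (3·4 + 1·3) = 6.5 − 15 = -8.5.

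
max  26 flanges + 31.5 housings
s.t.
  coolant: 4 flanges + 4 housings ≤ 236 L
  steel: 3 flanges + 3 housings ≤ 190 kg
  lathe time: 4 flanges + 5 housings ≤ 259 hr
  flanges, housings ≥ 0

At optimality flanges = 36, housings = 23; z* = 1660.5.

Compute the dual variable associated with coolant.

At the optimum: coolant uses 236 of 236 (binding); steel uses 177 of 190 (slack = 13); lathe time uses 259 of 259 (binding).
By complementary slackness, y = 0 for the non-binding constraint.
From A_Bᵀ y = c: 4·y_coolant + 4·y_lathe time = 26; 4·y_coolant + 5·y_lathe time = 31.5.
→ y_coolant = 1 and y_lathe time = 5.5.
Shadow price of coolant = 1.

1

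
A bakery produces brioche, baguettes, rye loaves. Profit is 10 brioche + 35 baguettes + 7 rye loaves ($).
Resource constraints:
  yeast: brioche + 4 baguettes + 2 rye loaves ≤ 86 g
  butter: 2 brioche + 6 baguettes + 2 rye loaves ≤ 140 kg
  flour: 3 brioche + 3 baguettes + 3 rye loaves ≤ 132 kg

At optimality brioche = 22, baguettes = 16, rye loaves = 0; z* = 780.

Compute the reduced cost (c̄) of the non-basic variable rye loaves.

Binding: yeast and butter. Non-binding: flour (18 unused).
Slack constraints have shadow price 0 (complementary slackness).
The binding rows give the dual system: 1·y_yeast + 2·y_butter = 10 and 4·y_yeast + 6·y_butter = 35.
Solving: y_yeast = 5, y_butter = 2.5.
Reduced cost of rye loaves: c₃ − yᵀa₃ = 7 − (5·2 + 2.5·2) = 7 − 15 = -8.

-8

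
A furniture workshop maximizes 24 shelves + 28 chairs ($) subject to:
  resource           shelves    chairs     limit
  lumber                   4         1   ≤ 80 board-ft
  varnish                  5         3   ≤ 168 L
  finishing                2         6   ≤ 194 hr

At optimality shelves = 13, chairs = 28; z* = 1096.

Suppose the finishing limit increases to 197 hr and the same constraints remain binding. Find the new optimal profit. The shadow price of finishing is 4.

1108

Δb = 3, so new z* = 1096 + (4)·(3) = 1096 + 12 = 1108.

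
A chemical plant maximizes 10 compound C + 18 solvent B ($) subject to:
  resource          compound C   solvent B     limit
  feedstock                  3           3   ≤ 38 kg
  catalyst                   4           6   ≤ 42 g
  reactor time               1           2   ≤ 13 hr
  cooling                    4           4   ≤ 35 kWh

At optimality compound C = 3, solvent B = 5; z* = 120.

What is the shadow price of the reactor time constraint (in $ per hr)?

At the optimum: feedstock uses 24 of 38 (slack = 14); catalyst uses 42 of 42 (binding); reactor time uses 13 of 13 (binding); cooling uses 32 of 35 (slack = 3).
By complementary slackness, y = 0 for the non-binding constraints.
The binding rows give the dual system: 4·y_catalyst + 1·y_reactor time = 10 and 6·y_catalyst + 2·y_reactor time = 18.
This yields shadow prices y_catalyst = 1, y_reactor time = 6.
Shadow price of reactor time = 6.

6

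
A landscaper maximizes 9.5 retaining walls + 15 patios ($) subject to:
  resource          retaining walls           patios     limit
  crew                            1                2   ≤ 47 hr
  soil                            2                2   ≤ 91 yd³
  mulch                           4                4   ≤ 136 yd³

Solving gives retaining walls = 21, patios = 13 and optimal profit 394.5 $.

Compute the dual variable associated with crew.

5.5

Check each constraint at x*: crew 47/47 (tight); soil 68/91 (slack 23); mulch 136/136 (tight).
Since soil is not tight, its dual is 0.
Dual feasibility on the basic columns requires 1·y_crew + 4·y_mulch = 9.5, 2·y_crew + 4·y_mulch = 15.
→ y_crew = 5.5 and y_mulch = 1.
Shadow price of crew = 5.5.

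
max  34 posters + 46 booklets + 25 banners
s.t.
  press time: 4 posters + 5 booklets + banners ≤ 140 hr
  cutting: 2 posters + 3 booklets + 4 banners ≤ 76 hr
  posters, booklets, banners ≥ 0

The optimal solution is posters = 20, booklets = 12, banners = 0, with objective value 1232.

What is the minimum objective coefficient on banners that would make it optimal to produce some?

Both press time and cutting are binding at x*.
From A_Bᵀ y = c: 4·y_press time + 2·y_cutting = 34; 5·y_press time + 3·y_cutting = 46.
Solving: y_press time = 5, y_cutting = 7.
banners enters the basis when its profit ≥ yᵀa₃ = 5·1 + 7·4 = 33.

33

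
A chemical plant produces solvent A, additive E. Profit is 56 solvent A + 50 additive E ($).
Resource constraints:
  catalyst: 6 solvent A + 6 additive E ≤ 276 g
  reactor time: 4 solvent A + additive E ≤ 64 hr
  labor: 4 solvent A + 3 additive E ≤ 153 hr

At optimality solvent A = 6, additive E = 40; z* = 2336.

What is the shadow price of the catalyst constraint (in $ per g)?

8

Binding: catalyst and reactor time. Non-binding: labor (9 unused).
Since labor is not tight, its dual is 0.
The binding rows give the dual system: 6·y_catalyst + 4·y_reactor time = 56 and 6·y_catalyst + 1·y_reactor time = 50.
→ y_catalyst = 8 and y_reactor time = 2.
Shadow price of catalyst = 8.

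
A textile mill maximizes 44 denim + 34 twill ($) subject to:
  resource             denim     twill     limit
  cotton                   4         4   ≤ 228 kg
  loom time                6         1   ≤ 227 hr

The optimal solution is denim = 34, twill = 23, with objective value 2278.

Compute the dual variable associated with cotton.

8

Check each constraint at x*: cotton 228/228 (tight); loom time 227/227 (tight).
The binding rows give the dual system: 4·y_cotton + 6·y_loom time = 44 and 4·y_cotton + 1·y_loom time = 34.
Solving: y_cotton = 8, y_loom time = 2.
Shadow price of cotton = 8.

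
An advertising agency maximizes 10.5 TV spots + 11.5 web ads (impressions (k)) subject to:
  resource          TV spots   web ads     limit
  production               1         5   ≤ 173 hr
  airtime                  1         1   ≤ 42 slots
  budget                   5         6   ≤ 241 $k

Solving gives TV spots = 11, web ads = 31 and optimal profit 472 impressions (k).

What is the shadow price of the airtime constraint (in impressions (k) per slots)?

5.5

Binding: airtime and budget. Non-binding: production (7 unused).
By complementary slackness, y = 0 for the non-binding constraint.
Dual feasibility on the basic columns requires 1·y_airtime + 5·y_budget = 10.5, 1·y_airtime + 6·y_budget = 11.5.
Solving: y_airtime = 5.5, y_budget = 1.
Shadow price of airtime = 5.5.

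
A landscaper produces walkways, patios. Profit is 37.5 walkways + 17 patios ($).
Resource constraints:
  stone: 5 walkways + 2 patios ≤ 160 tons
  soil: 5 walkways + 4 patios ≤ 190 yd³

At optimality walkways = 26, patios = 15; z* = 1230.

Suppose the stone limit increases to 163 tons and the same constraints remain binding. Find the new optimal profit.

1249.5

At the optimum: stone uses 160 of 160 (binding); soil uses 190 of 190 (binding).
From A_Bᵀ y = c: 5·y_stone + 5·y_soil = 37.5; 2·y_stone + 4·y_soil = 17.
Solving: y_stone = 6.5, y_soil = 1.
Δz = y_stone·Δb = 6.5 × (3) = 19.5, so new z* = 1230 + 19.5 = 1249.5.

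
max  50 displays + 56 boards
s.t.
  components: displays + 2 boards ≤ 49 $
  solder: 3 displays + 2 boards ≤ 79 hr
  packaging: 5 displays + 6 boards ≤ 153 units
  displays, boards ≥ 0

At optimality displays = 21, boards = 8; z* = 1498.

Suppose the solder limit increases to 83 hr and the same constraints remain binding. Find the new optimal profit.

1508

Binding: solder and packaging. Non-binding: components (12 unused).
Since components is not tight, its dual is 0.
From A_Bᵀ y = c: 3·y_solder + 5·y_packaging = 50; 2·y_solder + 6·y_packaging = 56.
→ y_solder = 2.5 and y_packaging = 8.5.
Δz = y_solder·Δb = 2.5 × (4) = 10, so new z* = 1498 + 10 = 1508.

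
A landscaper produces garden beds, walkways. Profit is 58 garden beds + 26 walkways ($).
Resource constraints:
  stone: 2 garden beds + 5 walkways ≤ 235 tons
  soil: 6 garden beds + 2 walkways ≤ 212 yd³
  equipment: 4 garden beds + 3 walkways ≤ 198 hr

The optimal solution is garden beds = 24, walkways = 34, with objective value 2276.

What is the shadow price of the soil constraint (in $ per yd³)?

Binding: soil and equipment. Non-binding: stone (17 unused).
Since stone is not tight, its dual is 0.
Dual feasibility on the basic columns requires 6·y_soil + 4·y_equipment = 58, 2·y_soil + 3·y_equipment = 26.
This yields shadow prices y_soil = 7, y_equipment = 4.
Shadow price of soil = 7.

7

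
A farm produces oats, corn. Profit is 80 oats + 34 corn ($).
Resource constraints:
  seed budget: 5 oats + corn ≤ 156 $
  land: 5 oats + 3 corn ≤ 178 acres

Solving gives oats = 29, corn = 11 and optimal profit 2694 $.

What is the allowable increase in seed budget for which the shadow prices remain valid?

22

Binding constraints: seed budget, land. The basis is B = [[5,1],[5,3]] with det 10.
Per unit increase in seed budget, x* moves by d = (0.3, -0.5).
The basis stays optimal until corn reaches 0; allowable increase = 22 $.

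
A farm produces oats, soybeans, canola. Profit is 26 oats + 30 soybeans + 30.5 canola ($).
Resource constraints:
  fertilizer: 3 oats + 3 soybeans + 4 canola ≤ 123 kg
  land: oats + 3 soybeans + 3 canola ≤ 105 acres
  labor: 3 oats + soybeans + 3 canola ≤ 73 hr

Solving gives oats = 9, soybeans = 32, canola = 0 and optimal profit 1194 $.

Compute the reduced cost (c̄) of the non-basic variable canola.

-7.5

Binding: fertilizer and land. Non-binding: labor (14 unused).
Since labor is not tight, its dual is 0.
Dual feasibility on the basic columns requires 3·y_fertilizer + 1·y_land = 26, 3·y_fertilizer + 3·y_land = 30.
This yields shadow prices y_fertilizer = 8, y_land = 2.
Reduced cost of canola: c₃ − yᵀa₃ = 30.5 − (8·4 + 2·3) = 30.5 − 38 = -7.5.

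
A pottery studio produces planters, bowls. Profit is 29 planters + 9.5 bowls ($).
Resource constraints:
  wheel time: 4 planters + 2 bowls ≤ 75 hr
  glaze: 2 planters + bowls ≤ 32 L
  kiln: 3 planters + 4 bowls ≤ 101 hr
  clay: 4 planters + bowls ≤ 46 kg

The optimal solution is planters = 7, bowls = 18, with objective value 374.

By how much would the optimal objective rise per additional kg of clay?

5

At the optimum: wheel time uses 64 of 75 (slack = 11); glaze uses 32 of 32 (binding); kiln uses 93 of 101 (slack = 8); clay uses 46 of 46 (binding).
Since wheel time, kiln are not tight, their duals are 0.
From A_Bᵀ y = c: 2·y_glaze + 4·y_clay = 29; 1·y_glaze + 1·y_clay = 9.5.
Solving: y_glaze = 4.5, y_clay = 5.
Shadow price of clay = 5.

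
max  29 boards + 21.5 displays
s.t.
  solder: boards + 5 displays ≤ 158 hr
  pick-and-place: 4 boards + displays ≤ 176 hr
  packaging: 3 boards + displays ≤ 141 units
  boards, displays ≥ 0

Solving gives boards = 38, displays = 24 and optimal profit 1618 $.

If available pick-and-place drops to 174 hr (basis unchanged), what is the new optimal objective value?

At the optimum: solder uses 158 of 158 (binding); pick-and-place uses 176 of 176 (binding); packaging uses 138 of 141 (slack = 3).
Slack constraints have shadow price 0 (complementary slackness).
Dual feasibility on the basic columns requires 1·y_solder + 4·y_pick-and-place = 29, 5·y_solder + 1·y_pick-and-place = 21.5.
This yields shadow prices y_solder = 3, y_pick-and-place = 6.5.
Δz = y_pick-and-place·Δb = 6.5 × (-2) = -13, so new z* = 1618 − 13 = 1605.

1605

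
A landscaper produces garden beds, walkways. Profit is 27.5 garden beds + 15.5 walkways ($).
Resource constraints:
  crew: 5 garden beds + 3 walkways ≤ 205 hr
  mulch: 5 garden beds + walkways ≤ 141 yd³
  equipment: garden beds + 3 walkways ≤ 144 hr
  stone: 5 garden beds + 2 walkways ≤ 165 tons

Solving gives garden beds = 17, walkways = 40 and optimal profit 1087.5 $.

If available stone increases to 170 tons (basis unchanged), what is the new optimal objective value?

1092.5

Binding: crew and stone. Non-binding: mulch (16 unused), equipment (7 unused).
Slack constraints have shadow price 0 (complementary slackness).
Dual feasibility on the basic columns requires 5·y_crew + 5·y_stone = 27.5, 3·y_crew + 2·y_stone = 15.5.
Solving: y_crew = 4.5, y_stone = 1.
Δz = y_stone·Δb = 1 × (5) = 5, so new z* = 1087.5 + 5 = 1092.5.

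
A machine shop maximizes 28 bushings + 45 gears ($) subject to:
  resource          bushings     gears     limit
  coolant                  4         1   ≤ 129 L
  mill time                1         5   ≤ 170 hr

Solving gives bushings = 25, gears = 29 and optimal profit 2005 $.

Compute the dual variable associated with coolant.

Check each constraint at x*: coolant 129/129 (tight); mill time 170/170 (tight).
The binding rows give the dual system: 4·y_coolant + 1·y_mill time = 28 and 1·y_coolant + 5·y_mill time = 45.
→ y_coolant = 5 and y_mill time = 8.
Shadow price of coolant = 5.

5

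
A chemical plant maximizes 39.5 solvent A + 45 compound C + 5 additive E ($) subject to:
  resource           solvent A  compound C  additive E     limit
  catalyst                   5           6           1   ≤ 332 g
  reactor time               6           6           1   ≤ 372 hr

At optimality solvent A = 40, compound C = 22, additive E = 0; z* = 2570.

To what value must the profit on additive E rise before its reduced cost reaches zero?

7.5

At the optimum: catalyst uses 332 of 332 (binding); reactor time uses 372 of 372 (binding).
Dual feasibility on the basic columns requires 5·y_catalyst + 6·y_reactor time = 39.5, 6·y_catalyst + 6·y_reactor time = 45.
Solving: y_catalyst = 5.5, y_reactor time = 2.
additive E enters the basis when its profit ≥ yᵀa₃ = 5.5·1 + 2·1 = 7.5.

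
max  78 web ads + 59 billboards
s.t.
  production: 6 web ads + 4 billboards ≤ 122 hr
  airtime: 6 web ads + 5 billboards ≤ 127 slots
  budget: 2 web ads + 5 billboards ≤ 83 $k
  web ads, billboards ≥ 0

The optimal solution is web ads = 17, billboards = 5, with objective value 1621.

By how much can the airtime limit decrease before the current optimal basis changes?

5

Binding constraints: production, airtime. The basis is B = [[6,4],[6,5]] with det 6.
Per unit decrease in airtime, x* moves by d = (0.6667, -1).
The basis stays optimal until billboards reaches 0; allowable decrease = 5 slots.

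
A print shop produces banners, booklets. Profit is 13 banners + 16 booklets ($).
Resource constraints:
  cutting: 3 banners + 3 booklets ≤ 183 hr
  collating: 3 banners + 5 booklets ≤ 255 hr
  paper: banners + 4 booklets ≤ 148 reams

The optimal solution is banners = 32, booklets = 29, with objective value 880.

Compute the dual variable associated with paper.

1

Check each constraint at x*: cutting 183/183 (tight); collating 241/255 (slack 14); paper 148/148 (tight).
By complementary slackness, y = 0 for the non-binding constraint.
From A_Bᵀ y = c: 3·y_cutting + 1·y_paper = 13; 3·y_cutting + 4·y_paper = 16.
This yields shadow prices y_cutting = 4, y_paper = 1.
Shadow price of paper = 1.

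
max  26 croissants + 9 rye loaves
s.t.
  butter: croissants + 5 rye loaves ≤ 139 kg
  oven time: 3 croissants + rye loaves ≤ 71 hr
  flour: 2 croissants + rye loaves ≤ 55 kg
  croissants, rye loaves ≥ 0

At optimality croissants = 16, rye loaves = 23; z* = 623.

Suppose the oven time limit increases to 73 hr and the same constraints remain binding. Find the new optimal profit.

639

Binding: oven time and flour. Non-binding: butter (8 unused).
Since butter is not tight, its dual is 0.
The binding rows give the dual system: 3·y_oven time + 2·y_flour = 26 and 1·y_oven time + 1·y_flour = 9.
Solving: y_oven time = 8, y_flour = 1.
Δz = y_oven time·Δb = 8 × (2) = 16, so new z* = 623 + 16 = 639.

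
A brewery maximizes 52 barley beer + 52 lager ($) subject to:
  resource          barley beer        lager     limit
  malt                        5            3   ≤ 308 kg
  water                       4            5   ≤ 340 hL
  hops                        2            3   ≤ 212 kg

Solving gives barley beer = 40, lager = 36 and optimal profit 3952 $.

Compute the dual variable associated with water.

8

Binding: malt and water. Non-binding: hops (24 unused).
Slack constraints have shadow price 0 (complementary slackness).
Dual feasibility on the basic columns requires 5·y_malt + 4·y_water = 52, 3·y_malt + 5·y_water = 52.
→ y_malt = 4 and y_water = 8.
Shadow price of water = 8.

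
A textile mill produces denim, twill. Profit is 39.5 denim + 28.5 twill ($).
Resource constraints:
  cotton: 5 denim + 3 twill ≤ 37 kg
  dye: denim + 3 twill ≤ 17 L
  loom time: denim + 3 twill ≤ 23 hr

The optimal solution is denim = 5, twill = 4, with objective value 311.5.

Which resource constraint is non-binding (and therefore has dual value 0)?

loom time

cotton: 37/37 (binding)
dye: 17/17 (binding)
loom time: 17/23 (slack 6)
By complementary slackness, a constraint with positive slack has shadow price 0 → loom time.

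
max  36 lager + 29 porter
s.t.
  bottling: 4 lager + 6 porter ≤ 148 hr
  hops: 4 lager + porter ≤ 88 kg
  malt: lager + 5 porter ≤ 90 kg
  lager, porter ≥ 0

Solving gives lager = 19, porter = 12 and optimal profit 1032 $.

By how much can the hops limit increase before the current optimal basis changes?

60

Binding constraints: bottling, hops. The basis is B = [[4,6],[4,1]] with det -20.
Per unit increase in hops, x* moves by d = (0.3, -0.2).
The basis stays optimal until porter reaches 0; allowable increase = 60 kg.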